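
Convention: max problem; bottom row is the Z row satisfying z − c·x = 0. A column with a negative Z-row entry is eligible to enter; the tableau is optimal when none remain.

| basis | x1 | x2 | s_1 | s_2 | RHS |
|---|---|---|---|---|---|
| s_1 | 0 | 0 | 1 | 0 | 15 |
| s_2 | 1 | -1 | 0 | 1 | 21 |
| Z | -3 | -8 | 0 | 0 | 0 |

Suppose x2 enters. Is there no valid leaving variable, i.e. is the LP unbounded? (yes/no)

yes

Every constraint-row entry in column x2 is ≤ 0, so increasing x2 is unbounded.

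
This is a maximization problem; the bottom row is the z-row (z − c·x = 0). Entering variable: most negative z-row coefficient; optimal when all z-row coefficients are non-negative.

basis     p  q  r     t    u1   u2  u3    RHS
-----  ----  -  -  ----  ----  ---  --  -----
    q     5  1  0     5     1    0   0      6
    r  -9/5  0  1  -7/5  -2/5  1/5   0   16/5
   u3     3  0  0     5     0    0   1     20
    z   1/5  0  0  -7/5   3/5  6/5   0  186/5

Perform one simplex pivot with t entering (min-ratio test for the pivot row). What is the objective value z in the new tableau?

Ratio test on column t — row 1: 6/5 = 6/5; row 2: entry -7/5 ≤ 0; row 3: 20/5 = 4. Minimum is 6/5 at row 1 (q leaves); pivot element 5.
Pivot on row 1; the z-row RHS becomes 186/5 − (-7/5)·(6/5) = 972/25.

972/25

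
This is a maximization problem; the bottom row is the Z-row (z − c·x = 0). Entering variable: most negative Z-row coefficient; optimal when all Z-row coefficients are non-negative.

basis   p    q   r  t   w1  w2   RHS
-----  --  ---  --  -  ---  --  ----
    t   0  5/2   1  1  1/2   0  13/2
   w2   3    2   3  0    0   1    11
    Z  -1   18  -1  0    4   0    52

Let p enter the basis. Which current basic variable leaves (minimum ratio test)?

w2

Column p entries and ratios — t: 0 ≤ 0, skip; w2: 11/3 = 11/3.
Smallest ratio is 11/3 in the row of w2, so w2 leaves.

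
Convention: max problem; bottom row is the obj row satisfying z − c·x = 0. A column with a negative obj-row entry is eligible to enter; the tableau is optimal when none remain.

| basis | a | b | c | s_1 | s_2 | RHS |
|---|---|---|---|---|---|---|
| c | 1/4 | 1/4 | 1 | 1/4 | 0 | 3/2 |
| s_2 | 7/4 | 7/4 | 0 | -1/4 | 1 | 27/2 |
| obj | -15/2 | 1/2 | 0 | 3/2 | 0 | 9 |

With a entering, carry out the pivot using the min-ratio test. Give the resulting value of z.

Ratio test on column a — row 1: (3/2)/(1/4) = 6; row 2: (27/2)/(7/4) = 54/7. Minimum is 6 at row 1 (c leaves); pivot element 1/4.
Pivot on row 1; the obj-row RHS becomes 9 − (-15/2)·6 = 54.

54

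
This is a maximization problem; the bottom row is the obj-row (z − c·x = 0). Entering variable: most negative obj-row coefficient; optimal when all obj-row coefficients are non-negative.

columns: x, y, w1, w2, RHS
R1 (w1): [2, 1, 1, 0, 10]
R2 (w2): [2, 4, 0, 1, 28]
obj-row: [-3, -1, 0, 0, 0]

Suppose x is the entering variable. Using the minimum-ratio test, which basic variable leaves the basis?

w1

Column x entries and ratios — w1: 10/2 = 5; w2: 28/2 = 14.
Smallest ratio is 5 in the row of w1, so w1 leaves.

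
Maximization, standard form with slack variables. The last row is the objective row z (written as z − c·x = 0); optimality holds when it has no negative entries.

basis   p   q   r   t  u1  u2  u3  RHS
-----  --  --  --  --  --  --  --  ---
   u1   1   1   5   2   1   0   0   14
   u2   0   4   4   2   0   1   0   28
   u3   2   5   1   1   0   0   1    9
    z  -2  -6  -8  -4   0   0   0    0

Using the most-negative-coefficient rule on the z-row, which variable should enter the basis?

r

Negative z-row entries: p: -2, q: -6, r: -8, t: -4.
The most negative is -8 in column r, so r enters.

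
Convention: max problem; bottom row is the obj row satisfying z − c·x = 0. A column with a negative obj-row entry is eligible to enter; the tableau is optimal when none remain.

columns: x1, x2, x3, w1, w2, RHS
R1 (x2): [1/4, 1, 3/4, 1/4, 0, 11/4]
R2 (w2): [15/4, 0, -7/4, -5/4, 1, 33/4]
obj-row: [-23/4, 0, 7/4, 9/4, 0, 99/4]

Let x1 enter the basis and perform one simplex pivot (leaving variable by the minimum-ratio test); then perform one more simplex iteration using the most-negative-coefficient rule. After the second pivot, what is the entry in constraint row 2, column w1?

Ratio test on column x1 — row 1: (11/4)/(1/4) = 11; row 2: (33/4)/(15/4) = 11/5. Minimum is 11/5 at row 2 (w2 leaves); pivot element 15/4.
Divide row 2 by 15/4; eliminate column x1 from the other rows.
Second iteration: most negative obj-row entry is -14/15 in column x3, so x3 enters.
Ratio test on column x3 — row 1: (11/5)/(13/15) = 33/13; row 2: entry -7/15 ≤ 0. Minimum is 33/13 at row 1 (x2 leaves); pivot element 13/15.
Divide row 1 by 13/15; eliminate column x3 from the other rows.
After both pivots, the entry at constraint row 2, column w1 is -2/13.

-2/13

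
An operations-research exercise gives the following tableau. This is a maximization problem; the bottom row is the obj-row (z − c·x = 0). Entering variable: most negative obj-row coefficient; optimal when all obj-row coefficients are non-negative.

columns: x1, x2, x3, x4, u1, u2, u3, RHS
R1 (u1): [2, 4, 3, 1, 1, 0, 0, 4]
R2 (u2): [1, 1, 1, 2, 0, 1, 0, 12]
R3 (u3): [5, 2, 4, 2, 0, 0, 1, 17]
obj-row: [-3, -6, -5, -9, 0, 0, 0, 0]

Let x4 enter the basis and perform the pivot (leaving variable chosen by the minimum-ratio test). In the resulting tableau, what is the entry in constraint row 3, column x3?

-2

Ratio test on column x4 — row 1: 4/1 = 4; row 2: 12/2 = 6; row 3: 17/2 = 17/2. Minimum is 4 at row 1 (u1 leaves); pivot element 1.
Divide row 1 by 1; eliminate column x4 from the other rows.
Row 3 update in column x3: 4 − 2·3 = -2.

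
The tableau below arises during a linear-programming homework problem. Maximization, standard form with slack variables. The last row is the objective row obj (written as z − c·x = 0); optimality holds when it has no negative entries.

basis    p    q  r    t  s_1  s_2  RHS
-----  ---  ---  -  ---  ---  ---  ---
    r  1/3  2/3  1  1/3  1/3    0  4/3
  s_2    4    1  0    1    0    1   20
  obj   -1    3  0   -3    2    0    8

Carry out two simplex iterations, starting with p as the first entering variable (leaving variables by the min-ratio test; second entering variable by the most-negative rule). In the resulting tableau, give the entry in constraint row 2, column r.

Ratio test on column p — row 1: (4/3)/(1/3) = 4; row 2: 20/4 = 5. Minimum is 4 at row 1 (r leaves); pivot element 1/3.
Divide row 1 by 1/3; eliminate column p from the other rows.
Second iteration: most negative obj-row entry is -2 in column t, so t enters.
Ratio test on column t — row 1: 4/1 = 4; row 2: entry -3 ≤ 0. Minimum is 4 at row 1 (p leaves); pivot element 1.
Divide row 1 by 1; eliminate column t from the other rows.
After both pivots, the entry at constraint row 2, column r is -3.

-3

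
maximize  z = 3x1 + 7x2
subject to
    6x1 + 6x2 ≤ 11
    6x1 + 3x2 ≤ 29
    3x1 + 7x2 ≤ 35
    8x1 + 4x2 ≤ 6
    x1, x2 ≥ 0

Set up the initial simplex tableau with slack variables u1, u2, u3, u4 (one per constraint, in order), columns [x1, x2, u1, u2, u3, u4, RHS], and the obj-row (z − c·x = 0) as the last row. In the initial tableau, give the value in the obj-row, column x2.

The obj-row carries the negated objective coefficients: the x2 entry is -7.

-7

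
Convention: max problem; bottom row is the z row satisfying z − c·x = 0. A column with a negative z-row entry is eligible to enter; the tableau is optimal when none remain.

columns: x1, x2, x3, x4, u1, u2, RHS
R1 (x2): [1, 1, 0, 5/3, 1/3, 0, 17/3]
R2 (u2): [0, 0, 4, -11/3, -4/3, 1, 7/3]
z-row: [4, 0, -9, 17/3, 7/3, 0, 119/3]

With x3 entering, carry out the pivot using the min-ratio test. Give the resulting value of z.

539/12

Ratio test on column x3 — row 1: entry 0 ≤ 0; row 2: (7/3)/4 = 7/12. Minimum is 7/12 at row 2 (u2 leaves); pivot element 4.
Pivot on row 2; the z-row RHS becomes 119/3 − (-9)·(7/12) = 539/12.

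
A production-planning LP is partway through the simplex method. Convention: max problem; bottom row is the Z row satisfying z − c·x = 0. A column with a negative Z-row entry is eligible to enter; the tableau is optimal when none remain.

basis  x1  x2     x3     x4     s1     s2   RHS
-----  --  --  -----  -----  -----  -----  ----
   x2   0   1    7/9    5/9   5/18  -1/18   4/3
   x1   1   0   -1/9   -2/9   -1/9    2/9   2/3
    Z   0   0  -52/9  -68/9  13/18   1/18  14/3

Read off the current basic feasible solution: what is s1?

s1 is not in the basis, so in the current basic feasible solution s1 = 0.

0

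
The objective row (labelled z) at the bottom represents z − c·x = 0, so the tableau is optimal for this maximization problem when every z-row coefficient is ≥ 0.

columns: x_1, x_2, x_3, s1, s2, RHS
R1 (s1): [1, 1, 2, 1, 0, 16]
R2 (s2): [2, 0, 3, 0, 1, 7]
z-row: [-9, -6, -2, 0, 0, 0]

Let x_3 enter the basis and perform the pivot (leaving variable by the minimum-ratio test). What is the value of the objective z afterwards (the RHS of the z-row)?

14/3

Ratio test on column x_3 — row 1: 16/2 = 8; row 2: 7/3 = 7/3. Minimum is 7/3 at row 2 (s2 leaves); pivot element 3.
Pivot on row 2; the z-row RHS becomes 0 − (-2)·(7/3) = 14/3.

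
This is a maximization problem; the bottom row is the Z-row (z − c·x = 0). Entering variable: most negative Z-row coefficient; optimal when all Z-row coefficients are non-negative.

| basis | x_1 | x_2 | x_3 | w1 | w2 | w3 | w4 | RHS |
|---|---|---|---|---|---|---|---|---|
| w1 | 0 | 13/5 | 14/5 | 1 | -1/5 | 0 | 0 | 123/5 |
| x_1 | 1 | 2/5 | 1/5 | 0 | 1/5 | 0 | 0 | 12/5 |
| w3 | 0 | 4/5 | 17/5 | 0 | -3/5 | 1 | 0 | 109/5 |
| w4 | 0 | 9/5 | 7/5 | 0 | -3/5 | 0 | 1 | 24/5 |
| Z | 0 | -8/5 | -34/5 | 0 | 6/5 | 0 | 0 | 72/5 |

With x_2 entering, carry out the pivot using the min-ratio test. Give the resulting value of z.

56/3

Ratio test on column x_2 — row 1: (123/5)/(13/5) = 123/13; row 2: (12/5)/(2/5) = 6; row 3: (109/5)/(4/5) = 109/4; row 4: (24/5)/(9/5) = 8/3. Minimum is 8/3 at row 4 (w4 leaves); pivot element 9/5.
Pivot on row 4; the Z-row RHS becomes 72/5 − (-8/5)·(8/3) = 56/3.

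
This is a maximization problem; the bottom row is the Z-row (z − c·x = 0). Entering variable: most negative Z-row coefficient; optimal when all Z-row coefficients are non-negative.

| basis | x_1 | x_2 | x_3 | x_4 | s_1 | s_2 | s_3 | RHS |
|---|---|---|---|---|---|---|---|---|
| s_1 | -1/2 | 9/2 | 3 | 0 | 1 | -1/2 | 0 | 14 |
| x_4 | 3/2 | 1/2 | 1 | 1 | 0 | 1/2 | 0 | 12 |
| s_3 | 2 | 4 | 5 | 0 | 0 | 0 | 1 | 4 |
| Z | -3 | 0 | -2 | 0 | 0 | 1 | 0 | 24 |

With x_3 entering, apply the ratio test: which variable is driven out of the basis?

s_3

Column x_3 entries and ratios — s_1: 14/3 = 14/3; x_4: 12/1 = 12; s_3: 4/5 = 4/5.
Smallest ratio is 4/5 in the row of s_3, so s_3 leaves.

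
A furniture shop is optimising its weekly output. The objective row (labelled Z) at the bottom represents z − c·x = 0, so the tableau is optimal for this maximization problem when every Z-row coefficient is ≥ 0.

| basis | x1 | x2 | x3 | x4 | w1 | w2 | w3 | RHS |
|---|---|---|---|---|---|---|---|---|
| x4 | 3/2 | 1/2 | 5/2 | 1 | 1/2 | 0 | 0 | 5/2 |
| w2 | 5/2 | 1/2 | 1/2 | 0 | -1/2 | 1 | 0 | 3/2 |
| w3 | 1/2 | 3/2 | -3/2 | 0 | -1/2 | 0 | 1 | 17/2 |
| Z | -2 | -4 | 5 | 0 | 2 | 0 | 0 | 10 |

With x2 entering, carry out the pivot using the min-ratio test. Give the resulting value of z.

Ratio test on column x2 — row 1: (5/2)/(1/2) = 5; row 2: (3/2)/(1/2) = 3; row 3: (17/2)/(3/2) = 17/3. Minimum is 3 at row 2 (w2 leaves); pivot element 1/2.
Pivot on row 2; the Z-row RHS becomes 10 − (-4)·3 = 22.

22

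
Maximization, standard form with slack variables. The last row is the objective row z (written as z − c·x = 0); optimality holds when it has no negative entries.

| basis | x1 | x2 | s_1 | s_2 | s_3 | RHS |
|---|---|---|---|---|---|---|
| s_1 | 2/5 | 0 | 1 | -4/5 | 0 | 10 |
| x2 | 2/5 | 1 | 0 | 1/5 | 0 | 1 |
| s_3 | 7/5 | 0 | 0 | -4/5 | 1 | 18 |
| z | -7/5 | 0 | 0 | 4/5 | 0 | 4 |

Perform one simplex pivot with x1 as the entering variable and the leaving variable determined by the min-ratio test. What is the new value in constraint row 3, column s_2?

Ratio test on column x1 — row 1: 10/(2/5) = 25; row 2: 1/(2/5) = 5/2; row 3: 18/(7/5) = 90/7. Minimum is 5/2 at row 2 (x2 leaves); pivot element 2/5.
Divide row 2 by 2/5; eliminate column x1 from the other rows.
Row 3 update in column s_2: -4/5 − (7/5)·(1/2) = -3/2.

-3/2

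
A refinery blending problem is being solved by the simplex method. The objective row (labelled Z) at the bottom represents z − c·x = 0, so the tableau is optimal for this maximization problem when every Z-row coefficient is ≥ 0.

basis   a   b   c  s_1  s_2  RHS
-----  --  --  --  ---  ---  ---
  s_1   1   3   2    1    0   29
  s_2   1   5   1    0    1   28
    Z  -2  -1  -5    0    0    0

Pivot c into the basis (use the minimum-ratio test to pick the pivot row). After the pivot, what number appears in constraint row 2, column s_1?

Ratio test on column c — row 1: 29/2 = 29/2; row 2: 28/1 = 28. Minimum is 29/2 at row 1 (s_1 leaves); pivot element 2.
Divide row 1 by 2; eliminate column c from the other rows.
Row 2 update in column s_1: 0 − 1·(1/2) = -1/2.

-1/2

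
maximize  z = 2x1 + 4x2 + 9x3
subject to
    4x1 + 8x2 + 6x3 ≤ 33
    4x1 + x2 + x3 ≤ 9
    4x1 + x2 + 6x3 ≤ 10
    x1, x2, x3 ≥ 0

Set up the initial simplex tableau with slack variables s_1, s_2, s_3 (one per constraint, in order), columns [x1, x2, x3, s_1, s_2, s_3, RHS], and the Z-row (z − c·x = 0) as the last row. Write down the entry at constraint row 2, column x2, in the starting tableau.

Constraint 2 has coefficient 1 on x2.

1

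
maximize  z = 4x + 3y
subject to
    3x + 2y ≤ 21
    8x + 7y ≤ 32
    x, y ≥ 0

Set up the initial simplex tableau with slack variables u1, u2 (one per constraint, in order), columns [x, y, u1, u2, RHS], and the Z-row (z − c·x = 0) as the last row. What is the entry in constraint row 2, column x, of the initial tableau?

8

Constraint 2 has coefficient 8 on x.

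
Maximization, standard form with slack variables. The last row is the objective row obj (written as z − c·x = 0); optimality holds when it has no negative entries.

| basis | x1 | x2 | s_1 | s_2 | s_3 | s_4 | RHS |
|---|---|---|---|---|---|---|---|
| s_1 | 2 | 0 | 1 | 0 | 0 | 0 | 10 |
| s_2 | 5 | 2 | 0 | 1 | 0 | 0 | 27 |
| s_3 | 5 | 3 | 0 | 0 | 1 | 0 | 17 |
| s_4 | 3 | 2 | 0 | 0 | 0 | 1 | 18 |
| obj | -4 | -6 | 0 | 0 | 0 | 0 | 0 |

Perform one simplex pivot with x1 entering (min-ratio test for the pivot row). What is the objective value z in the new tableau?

Ratio test on column x1 — row 1: 10/2 = 5; row 2: 27/5 = 27/5; row 3: 17/5 = 17/5; row 4: 18/3 = 6. Minimum is 17/5 at row 3 (s_3 leaves); pivot element 5.
Pivot on row 3; the obj-row RHS becomes 0 − (-4)·(17/5) = 68/5.

68/5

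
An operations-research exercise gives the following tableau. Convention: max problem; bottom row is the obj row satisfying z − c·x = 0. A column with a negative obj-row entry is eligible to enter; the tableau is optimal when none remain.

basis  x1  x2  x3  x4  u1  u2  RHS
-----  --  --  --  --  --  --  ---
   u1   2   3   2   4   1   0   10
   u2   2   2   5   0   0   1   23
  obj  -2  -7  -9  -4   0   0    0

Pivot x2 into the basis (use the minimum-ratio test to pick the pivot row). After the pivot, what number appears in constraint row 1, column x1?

Ratio test on column x2 — row 1: 10/3 = 10/3; row 2: 23/2 = 23/2. Minimum is 10/3 at row 1 (u1 leaves); pivot element 3.
Divide row 1 by 3; eliminate column x2 from the other rows.
In the new row 1, the x1 entry is the old entry divided by the pivot: 2/3 = 2/3.

2/3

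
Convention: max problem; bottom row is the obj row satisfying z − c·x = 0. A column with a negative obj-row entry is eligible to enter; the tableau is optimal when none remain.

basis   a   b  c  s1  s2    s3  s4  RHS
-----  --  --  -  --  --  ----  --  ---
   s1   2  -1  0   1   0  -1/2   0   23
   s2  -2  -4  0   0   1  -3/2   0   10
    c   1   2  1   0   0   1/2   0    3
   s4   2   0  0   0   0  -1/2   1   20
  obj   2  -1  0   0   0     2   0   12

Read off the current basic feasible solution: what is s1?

s1 is basic (row 1); its value is the RHS of that row, 23.

23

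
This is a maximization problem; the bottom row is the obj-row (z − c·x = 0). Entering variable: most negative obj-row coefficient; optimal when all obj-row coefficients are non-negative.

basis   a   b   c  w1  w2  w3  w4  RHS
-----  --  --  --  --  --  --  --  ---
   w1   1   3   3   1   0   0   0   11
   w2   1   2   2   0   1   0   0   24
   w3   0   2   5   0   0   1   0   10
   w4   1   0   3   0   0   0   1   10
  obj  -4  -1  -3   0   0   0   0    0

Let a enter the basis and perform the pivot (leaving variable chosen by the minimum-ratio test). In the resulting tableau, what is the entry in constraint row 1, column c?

Ratio test on column a — row 1: 11/1 = 11; row 2: 24/1 = 24; row 3: entry 0 ≤ 0; row 4: 10/1 = 10. Minimum is 10 at row 4 (w4 leaves); pivot element 1.
Divide row 4 by 1; eliminate column a from the other rows.
Row 1 update in column c: 3 − 1·3 = 0.

0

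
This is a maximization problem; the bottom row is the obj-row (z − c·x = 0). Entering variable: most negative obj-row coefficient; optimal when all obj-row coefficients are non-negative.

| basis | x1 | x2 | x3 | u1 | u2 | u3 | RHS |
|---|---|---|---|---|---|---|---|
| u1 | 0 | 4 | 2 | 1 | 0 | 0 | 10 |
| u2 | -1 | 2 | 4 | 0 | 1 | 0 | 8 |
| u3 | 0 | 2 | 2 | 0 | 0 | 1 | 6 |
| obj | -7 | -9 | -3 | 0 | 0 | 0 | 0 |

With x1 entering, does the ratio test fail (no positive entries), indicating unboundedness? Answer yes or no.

Every constraint-row entry in column x1 is ≤ 0, so increasing x1 is unbounded.

yes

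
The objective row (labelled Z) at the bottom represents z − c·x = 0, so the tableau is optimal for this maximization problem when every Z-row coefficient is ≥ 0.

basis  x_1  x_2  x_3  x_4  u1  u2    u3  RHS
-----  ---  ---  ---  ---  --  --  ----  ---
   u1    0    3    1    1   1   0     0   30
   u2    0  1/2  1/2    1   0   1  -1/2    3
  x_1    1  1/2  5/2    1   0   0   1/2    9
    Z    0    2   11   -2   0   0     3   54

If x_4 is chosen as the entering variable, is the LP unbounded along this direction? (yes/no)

Column x_4 has positive entries in row(s) 1, 2, 3, so the ratio test bounds it — not unbounded.

no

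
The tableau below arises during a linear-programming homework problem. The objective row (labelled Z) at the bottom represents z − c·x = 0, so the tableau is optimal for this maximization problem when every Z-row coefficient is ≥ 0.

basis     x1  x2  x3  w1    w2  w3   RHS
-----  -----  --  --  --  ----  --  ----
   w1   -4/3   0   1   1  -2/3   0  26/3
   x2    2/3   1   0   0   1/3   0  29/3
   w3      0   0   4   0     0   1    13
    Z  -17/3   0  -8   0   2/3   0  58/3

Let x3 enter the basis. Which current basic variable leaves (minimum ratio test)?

w3

Column x3 entries and ratios — w1: (26/3)/1 = 26/3; x2: 0 ≤ 0, skip; w3: 13/4 = 13/4.
Smallest ratio is 13/4 in the row of w3, so w3 leaves.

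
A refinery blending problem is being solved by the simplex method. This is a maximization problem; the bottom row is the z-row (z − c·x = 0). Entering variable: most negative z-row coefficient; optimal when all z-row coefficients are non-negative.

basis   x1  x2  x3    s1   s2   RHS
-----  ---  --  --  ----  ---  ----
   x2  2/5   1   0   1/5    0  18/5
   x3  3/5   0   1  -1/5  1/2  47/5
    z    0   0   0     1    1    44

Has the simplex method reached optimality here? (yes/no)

Every z-row coefficient is ≥ 0, so the tableau is optimal.

yes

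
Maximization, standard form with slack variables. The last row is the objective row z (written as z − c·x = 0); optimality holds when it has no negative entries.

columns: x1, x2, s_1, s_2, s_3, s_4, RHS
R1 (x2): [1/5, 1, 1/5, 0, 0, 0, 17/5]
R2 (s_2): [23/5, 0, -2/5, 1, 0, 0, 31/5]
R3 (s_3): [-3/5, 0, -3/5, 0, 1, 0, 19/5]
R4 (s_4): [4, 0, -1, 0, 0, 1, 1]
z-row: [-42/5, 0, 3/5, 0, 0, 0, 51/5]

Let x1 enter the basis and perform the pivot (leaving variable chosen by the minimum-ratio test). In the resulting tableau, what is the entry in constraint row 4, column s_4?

Ratio test on column x1 — row 1: (17/5)/(1/5) = 17; row 2: (31/5)/(23/5) = 31/23; row 3: entry -3/5 ≤ 0; row 4: 1/4 = 1/4. Minimum is 1/4 at row 4 (s_4 leaves); pivot element 4.
Divide row 4 by 4; eliminate column x1 from the other rows.
In the new row 4, the s_4 entry is the old entry divided by the pivot: 1/4 = 1/4.

1/4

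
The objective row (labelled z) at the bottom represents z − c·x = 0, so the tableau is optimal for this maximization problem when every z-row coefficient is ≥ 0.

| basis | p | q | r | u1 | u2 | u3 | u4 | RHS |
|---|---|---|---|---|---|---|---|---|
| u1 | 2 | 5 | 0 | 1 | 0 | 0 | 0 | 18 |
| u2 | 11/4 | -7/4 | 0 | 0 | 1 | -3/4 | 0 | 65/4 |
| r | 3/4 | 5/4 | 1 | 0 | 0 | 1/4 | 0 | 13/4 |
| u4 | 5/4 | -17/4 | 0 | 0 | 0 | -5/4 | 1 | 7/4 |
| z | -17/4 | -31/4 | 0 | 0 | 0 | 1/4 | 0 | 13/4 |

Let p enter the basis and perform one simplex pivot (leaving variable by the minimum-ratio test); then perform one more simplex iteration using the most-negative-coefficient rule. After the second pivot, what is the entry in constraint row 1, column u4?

Ratio test on column p — row 1: 18/2 = 9; row 2: (65/4)/(11/4) = 65/11; row 3: (13/4)/(3/4) = 13/3; row 4: (7/4)/(5/4) = 7/5. Minimum is 7/5 at row 4 (u4 leaves); pivot element 5/4.
Divide row 4 by 5/4; eliminate column p from the other rows.
Second iteration: most negative z-row entry is -111/5 in column q, so q enters.
Ratio test on column q — row 1: (76/5)/(59/5) = 76/59; row 2: (62/5)/(38/5) = 31/19; row 3: (11/5)/(19/5) = 11/19; row 4: entry -17/5 ≤ 0. Minimum is 11/19 at row 3 (r leaves); pivot element 19/5.
Divide row 3 by 19/5; eliminate column q from the other rows.
After both pivots, the entry at constraint row 1, column u4 is 5/19.

5/19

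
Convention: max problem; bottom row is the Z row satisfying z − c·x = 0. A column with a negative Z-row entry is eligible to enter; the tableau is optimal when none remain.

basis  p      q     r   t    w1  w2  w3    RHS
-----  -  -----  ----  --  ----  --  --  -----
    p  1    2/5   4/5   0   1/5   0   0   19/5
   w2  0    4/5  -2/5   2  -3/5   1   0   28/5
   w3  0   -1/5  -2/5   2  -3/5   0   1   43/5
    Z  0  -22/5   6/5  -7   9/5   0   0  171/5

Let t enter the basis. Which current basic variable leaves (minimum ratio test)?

w2

Column t entries and ratios — p: 0 ≤ 0, skip; w2: (28/5)/2 = 14/5; w3: (43/5)/2 = 43/10.
Smallest ratio is 14/5 in the row of w2, so w2 leaves.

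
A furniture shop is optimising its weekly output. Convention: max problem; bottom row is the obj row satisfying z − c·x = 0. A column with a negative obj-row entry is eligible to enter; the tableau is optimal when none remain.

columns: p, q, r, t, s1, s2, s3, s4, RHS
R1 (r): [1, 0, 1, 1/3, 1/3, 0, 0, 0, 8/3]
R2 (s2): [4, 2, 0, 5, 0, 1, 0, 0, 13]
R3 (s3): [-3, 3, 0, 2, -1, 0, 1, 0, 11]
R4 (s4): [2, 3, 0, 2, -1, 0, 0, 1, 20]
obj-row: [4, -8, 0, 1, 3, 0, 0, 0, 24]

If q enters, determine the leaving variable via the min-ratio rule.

Column q entries and ratios — r: 0 ≤ 0, skip; s2: 13/2 = 13/2; s3: 11/3 = 11/3; s4: 20/3 = 20/3.
Smallest ratio is 11/3 in the row of s3, so s3 leaves.

s3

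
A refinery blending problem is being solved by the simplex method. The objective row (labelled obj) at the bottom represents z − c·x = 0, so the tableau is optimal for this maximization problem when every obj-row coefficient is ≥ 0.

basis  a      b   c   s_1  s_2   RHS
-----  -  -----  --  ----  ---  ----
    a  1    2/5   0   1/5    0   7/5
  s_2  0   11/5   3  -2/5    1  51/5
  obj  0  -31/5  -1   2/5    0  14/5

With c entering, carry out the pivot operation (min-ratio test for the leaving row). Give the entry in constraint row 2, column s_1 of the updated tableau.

-2/15

Ratio test on column c — row 1: entry 0 ≤ 0; row 2: (51/5)/3 = 17/5. Minimum is 17/5 at row 2 (s_2 leaves); pivot element 3.
Divide row 2 by 3; eliminate column c from the other rows.
In the new row 2, the s_1 entry is the old entry divided by the pivot: (-2/5)/3 = -2/15.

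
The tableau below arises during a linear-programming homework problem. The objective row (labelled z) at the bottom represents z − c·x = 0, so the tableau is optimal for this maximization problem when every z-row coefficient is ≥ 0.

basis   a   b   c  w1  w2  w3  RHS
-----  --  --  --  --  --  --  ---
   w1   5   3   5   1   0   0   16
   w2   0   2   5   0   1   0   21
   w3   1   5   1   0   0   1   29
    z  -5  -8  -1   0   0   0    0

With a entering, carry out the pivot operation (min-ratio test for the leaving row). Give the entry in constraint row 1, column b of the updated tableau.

Ratio test on column a — row 1: 16/5 = 16/5; row 2: entry 0 ≤ 0; row 3: 29/1 = 29. Minimum is 16/5 at row 1 (w1 leaves); pivot element 5.
Divide row 1 by 5; eliminate column a from the other rows.
In the new row 1, the b entry is the old entry divided by the pivot: 3/5 = 3/5.

3/5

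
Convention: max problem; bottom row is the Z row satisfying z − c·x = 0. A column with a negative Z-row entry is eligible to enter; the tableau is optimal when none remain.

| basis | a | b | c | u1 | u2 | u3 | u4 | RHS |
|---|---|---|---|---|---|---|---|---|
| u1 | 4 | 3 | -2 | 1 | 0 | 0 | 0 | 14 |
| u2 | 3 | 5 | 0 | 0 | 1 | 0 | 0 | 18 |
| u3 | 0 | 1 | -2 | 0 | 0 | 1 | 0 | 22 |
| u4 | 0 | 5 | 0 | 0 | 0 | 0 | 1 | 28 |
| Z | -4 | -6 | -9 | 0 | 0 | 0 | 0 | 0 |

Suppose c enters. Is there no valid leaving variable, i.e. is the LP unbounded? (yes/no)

yes

Every constraint-row entry in column c is ≤ 0, so increasing c is unbounded.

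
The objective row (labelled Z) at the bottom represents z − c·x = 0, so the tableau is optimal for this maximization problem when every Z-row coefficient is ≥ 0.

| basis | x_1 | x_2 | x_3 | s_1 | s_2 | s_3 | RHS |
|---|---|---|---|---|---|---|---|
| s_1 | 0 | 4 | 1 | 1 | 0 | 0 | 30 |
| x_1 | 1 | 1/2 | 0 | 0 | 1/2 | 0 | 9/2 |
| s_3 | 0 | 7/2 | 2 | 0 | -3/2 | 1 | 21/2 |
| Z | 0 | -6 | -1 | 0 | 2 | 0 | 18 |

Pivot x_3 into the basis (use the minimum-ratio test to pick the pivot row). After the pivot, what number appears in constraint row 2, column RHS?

9/2

Ratio test on column x_3 — row 1: 30/1 = 30; row 2: entry 0 ≤ 0; row 3: (21/2)/2 = 21/4. Minimum is 21/4 at row 3 (s_3 leaves); pivot element 2.
Divide row 3 by 2; eliminate column x_3 from the other rows.
Row 2 update in column RHS: 9/2 − 0·(21/4) = 9/2.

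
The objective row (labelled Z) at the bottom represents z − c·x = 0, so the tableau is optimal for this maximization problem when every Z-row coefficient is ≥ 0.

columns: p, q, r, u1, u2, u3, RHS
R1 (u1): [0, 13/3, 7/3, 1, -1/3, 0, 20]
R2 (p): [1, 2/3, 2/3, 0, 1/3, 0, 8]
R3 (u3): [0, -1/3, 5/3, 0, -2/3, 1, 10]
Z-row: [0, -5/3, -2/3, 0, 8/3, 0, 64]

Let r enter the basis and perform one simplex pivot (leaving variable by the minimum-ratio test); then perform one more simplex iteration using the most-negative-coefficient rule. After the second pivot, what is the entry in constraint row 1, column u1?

Ratio test on column r — row 1: 20/(7/3) = 60/7; row 2: 8/(2/3) = 12; row 3: 10/(5/3) = 6. Minimum is 6 at row 3 (u3 leaves); pivot element 5/3.
Divide row 3 by 5/3; eliminate column r from the other rows.
Second iteration: most negative Z-row entry is -9/5 in column q, so q enters.
Ratio test on column q — row 1: 6/(24/5) = 5/4; row 2: 4/(4/5) = 5; row 3: entry -1/5 ≤ 0. Minimum is 5/4 at row 1 (u1 leaves); pivot element 24/5.
Divide row 1 by 24/5; eliminate column q from the other rows.
After both pivots, the entry at constraint row 1, column u1 is 5/24.

5/24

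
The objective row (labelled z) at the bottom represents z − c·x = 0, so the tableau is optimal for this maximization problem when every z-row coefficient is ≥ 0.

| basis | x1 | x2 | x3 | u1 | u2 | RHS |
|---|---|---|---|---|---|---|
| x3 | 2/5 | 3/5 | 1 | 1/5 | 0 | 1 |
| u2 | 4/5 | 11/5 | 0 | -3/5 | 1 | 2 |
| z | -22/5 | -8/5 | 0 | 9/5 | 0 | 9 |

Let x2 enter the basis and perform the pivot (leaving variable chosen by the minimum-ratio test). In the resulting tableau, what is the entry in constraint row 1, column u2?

-3/11

Ratio test on column x2 — row 1: 1/(3/5) = 5/3; row 2: 2/(11/5) = 10/11. Minimum is 10/11 at row 2 (u2 leaves); pivot element 11/5.
Divide row 2 by 11/5; eliminate column x2 from the other rows.
Row 1 update in column u2: 0 − (3/5)·(5/11) = -3/11.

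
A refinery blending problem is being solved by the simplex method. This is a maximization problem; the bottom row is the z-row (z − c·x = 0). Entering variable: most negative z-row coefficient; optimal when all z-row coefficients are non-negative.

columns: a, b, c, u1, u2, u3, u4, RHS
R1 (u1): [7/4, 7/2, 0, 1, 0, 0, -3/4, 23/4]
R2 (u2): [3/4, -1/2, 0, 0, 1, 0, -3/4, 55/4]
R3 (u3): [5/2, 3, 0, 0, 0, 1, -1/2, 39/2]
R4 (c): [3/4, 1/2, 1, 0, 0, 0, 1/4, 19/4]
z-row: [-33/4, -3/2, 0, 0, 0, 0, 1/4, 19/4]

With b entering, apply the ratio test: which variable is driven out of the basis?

u1

Column b entries and ratios — u1: (23/4)/(7/2) = 23/14; u2: -1/2 ≤ 0, skip; u3: (39/2)/3 = 13/2; c: (19/4)/(1/2) = 19/2.
Smallest ratio is 23/14 in the row of u1, so u1 leaves.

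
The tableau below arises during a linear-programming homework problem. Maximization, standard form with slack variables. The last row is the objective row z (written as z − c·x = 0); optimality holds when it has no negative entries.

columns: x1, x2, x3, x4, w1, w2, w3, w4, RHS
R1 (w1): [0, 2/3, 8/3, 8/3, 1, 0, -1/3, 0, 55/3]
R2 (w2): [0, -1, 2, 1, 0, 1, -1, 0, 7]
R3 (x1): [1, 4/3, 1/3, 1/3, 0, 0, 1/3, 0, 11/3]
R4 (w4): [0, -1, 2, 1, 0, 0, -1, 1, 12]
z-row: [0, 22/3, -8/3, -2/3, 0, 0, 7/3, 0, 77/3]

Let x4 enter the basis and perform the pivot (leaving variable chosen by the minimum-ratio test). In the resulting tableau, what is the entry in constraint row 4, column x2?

-5/4

Ratio test on column x4 — row 1: (55/3)/(8/3) = 55/8; row 2: 7/1 = 7; row 3: (11/3)/(1/3) = 11; row 4: 12/1 = 12. Minimum is 55/8 at row 1 (w1 leaves); pivot element 8/3.
Divide row 1 by 8/3; eliminate column x4 from the other rows.
Row 4 update in column x2: -1 − 1·(1/4) = -5/4.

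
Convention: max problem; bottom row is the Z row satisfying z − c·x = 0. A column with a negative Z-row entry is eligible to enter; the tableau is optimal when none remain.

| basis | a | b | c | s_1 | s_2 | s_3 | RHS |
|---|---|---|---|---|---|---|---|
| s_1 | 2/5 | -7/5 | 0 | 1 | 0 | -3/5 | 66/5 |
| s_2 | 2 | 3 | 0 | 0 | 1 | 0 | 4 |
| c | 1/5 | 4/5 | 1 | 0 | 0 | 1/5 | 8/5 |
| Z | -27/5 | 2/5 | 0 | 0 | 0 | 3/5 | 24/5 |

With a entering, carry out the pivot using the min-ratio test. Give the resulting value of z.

78/5

Ratio test on column a — row 1: (66/5)/(2/5) = 33; row 2: 4/2 = 2; row 3: (8/5)/(1/5) = 8. Minimum is 2 at row 2 (s_2 leaves); pivot element 2.
Pivot on row 2; the Z-row RHS becomes 24/5 − (-27/5)·2 = 78/5.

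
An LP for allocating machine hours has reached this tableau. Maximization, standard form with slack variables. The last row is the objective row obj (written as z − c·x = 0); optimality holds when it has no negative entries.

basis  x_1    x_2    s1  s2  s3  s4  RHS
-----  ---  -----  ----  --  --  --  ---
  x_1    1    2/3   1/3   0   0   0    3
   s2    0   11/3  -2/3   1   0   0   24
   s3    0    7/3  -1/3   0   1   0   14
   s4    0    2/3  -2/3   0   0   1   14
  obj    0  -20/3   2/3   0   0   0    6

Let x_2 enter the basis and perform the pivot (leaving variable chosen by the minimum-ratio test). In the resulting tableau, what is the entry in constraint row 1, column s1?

Ratio test on column x_2 — row 1: 3/(2/3) = 9/2; row 2: 24/(11/3) = 72/11; row 3: 14/(7/3) = 6; row 4: 14/(2/3) = 21. Minimum is 9/2 at row 1 (x_1 leaves); pivot element 2/3.
Divide row 1 by 2/3; eliminate column x_2 from the other rows.
In the new row 1, the s1 entry is the old entry divided by the pivot: (1/3)/(2/3) = 1/2.

1/2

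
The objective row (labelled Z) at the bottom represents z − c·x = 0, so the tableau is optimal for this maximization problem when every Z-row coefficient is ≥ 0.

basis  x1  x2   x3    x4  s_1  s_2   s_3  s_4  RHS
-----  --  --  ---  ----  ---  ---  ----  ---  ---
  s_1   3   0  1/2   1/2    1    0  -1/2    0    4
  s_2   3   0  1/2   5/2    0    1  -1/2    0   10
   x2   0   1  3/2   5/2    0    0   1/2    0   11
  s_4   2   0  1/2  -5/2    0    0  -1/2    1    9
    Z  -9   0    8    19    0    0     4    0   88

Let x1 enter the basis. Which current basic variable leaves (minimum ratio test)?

s_1

Column x1 entries and ratios — s_1: 4/3 = 4/3; s_2: 10/3 = 10/3; x2: 0 ≤ 0, skip; s_4: 9/2 = 9/2.
Smallest ratio is 4/3 in the row of s_1, so s_1 leaves.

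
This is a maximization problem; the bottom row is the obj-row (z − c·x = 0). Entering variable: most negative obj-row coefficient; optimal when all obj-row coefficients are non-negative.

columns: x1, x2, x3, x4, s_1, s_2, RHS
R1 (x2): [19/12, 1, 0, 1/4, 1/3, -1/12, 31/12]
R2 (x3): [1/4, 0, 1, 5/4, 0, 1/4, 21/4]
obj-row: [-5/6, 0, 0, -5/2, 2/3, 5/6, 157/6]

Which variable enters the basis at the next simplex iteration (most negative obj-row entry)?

Negative obj-row entries: x1: -5/6, x4: -5/2.
The most negative is -5/2 in column x4, so x4 enters.

x4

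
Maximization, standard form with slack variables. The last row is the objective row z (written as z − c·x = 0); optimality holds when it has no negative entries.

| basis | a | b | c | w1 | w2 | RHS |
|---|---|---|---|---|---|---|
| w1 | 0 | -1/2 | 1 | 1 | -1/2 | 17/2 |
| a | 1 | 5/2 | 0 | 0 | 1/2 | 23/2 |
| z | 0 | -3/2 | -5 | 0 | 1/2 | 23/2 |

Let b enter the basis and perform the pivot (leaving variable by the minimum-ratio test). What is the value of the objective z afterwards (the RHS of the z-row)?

Ratio test on column b — row 1: entry -1/2 ≤ 0; row 2: (23/2)/(5/2) = 23/5. Minimum is 23/5 at row 2 (a leaves); pivot element 5/2.
Pivot on row 2; the z-row RHS becomes 23/2 − (-3/2)·(23/5) = 92/5.

92/5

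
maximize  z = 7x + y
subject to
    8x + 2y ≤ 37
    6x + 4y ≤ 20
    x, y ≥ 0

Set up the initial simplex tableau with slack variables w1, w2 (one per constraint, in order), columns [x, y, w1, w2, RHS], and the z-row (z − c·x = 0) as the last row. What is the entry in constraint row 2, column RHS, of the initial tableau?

The RHS of constraint 2 is b_2 = 20.

20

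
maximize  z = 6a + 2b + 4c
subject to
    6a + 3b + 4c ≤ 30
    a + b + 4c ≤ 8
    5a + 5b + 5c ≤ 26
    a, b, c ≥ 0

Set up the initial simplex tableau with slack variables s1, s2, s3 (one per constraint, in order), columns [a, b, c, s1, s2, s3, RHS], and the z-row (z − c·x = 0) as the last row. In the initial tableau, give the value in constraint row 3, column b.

Constraint 3 has coefficient 5 on b.

5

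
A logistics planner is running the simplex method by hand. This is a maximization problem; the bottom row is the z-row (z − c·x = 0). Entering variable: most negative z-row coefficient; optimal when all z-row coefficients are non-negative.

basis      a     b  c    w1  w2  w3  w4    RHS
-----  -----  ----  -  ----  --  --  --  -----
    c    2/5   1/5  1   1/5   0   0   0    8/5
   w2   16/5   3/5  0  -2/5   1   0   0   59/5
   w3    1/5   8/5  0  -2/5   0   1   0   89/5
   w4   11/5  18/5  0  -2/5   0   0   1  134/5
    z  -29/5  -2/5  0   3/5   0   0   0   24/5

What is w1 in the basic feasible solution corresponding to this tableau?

w1 is not in the basis, so in the current basic feasible solution w1 = 0.

0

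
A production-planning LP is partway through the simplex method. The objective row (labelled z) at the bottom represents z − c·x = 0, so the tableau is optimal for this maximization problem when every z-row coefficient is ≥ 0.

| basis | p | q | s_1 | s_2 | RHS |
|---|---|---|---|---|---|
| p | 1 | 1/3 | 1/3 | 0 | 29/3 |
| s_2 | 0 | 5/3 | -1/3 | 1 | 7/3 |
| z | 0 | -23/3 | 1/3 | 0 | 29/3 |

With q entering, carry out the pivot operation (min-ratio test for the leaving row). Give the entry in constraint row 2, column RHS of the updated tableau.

7/5

Ratio test on column q — row 1: (29/3)/(1/3) = 29; row 2: (7/3)/(5/3) = 7/5. Minimum is 7/5 at row 2 (s_2 leaves); pivot element 5/3.
Divide row 2 by 5/3; eliminate column q from the other rows.
In the new row 2, the RHS entry is the old entry divided by the pivot: (7/3)/(5/3) = 7/5.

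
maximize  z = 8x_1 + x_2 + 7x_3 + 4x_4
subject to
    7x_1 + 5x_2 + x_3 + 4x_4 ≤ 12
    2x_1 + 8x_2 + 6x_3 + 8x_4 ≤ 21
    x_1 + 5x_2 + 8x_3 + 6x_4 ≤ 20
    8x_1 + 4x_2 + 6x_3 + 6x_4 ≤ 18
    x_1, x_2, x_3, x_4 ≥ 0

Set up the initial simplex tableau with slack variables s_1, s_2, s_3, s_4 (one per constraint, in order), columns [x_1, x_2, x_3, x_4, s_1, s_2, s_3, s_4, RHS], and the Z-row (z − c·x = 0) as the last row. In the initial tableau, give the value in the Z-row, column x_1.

-8

The Z-row carries the negated objective coefficients: the x_1 entry is -8.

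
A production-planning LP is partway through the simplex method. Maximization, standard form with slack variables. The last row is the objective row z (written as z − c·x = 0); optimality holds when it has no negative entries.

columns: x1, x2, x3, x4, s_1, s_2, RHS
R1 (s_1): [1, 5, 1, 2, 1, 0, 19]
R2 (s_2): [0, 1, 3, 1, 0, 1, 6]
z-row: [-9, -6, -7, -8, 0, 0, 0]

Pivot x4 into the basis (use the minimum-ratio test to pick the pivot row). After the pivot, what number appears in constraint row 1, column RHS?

Ratio test on column x4 — row 1: 19/2 = 19/2; row 2: 6/1 = 6. Minimum is 6 at row 2 (s_2 leaves); pivot element 1.
Divide row 2 by 1; eliminate column x4 from the other rows.
Row 1 update in column RHS: 19 − 2·6 = 7.

7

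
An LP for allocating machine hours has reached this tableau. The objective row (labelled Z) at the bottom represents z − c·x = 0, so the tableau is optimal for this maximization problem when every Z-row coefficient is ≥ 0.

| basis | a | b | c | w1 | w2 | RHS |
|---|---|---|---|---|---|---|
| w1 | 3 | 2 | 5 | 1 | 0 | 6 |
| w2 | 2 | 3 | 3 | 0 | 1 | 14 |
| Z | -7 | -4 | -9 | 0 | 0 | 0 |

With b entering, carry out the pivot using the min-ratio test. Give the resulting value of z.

12

Ratio test on column b — row 1: 6/2 = 3; row 2: 14/3 = 14/3. Minimum is 3 at row 1 (w1 leaves); pivot element 2.
Pivot on row 1; the Z-row RHS becomes 0 − (-4)·3 = 12.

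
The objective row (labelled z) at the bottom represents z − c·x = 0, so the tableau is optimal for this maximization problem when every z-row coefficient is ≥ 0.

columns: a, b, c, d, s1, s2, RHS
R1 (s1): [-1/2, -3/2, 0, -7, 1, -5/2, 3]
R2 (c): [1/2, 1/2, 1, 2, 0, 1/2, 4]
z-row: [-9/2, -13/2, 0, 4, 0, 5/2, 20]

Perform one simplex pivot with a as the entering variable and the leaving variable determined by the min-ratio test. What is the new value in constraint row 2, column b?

1

Ratio test on column a — row 1: entry -1/2 ≤ 0; row 2: 4/(1/2) = 8. Minimum is 8 at row 2 (c leaves); pivot element 1/2.
Divide row 2 by 1/2; eliminate column a from the other rows.
In the new row 2, the b entry is the old entry divided by the pivot: (1/2)/(1/2) = 1.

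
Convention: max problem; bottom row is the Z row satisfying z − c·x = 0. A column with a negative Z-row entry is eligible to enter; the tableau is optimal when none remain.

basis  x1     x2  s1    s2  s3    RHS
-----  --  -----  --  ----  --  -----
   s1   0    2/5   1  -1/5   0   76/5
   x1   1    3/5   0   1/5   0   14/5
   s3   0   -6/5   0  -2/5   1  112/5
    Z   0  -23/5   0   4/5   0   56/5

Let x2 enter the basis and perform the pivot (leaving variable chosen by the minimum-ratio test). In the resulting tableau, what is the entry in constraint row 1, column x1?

Ratio test on column x2 — row 1: (76/5)/(2/5) = 38; row 2: (14/5)/(3/5) = 14/3; row 3: entry -6/5 ≤ 0. Minimum is 14/3 at row 2 (x1 leaves); pivot element 3/5.
Divide row 2 by 3/5; eliminate column x2 from the other rows.
Row 1 update in column x1: 0 − (2/5)·(5/3) = -2/3.

-2/3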